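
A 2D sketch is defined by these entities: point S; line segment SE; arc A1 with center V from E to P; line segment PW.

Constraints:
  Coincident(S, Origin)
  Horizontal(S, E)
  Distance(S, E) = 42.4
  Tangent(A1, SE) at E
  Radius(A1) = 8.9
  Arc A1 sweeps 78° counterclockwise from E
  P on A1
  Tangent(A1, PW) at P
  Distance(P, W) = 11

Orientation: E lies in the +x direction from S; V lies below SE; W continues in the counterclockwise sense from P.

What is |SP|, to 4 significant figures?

34.42

S is at the origin; SE is horizontal with |SE| = 42.4 and E on the +x side, so E = (42.40, 0.000). A1 meets SE tangentially, so VE is at right angles to SE, so V = E + (0, -8.9) = (42.40, -8.900). On A1, E sits at bearing 90° from V; a 78° counterclockwise sweep puts P at bearing 168°, so P = V + 8.9·(cos 168°, sin 168°) = (33.69, -7.050). Then |SP| = |P − S| = 34.42.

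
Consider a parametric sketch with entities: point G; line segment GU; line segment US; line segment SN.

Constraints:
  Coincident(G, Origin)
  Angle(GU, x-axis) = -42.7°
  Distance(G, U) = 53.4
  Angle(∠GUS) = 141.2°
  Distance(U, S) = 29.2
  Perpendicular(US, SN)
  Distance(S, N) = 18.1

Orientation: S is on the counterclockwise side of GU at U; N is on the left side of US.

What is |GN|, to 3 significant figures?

72.5

G is at the origin; GU runs at -42.7° with length 53.4, so U = 53.4·(cos -42.7°, sin -42.7°) = (39.2, -36.2). ∠GUS = 141.2°, so US runs at -42.7° + (180° − 141.2°) = -3.90° from the x-axis; with |US| = 29.2, S = U + 29.2·(cos -3.90°, sin -3.90°) = (68.4, -38.2). US ⟂ SN; with |SN| = 18.1 on the left of US, N = S + 18.1·(0.0680, 0.998) = (69.6, -20.1). Then |GN| = |N − G| = 72.5.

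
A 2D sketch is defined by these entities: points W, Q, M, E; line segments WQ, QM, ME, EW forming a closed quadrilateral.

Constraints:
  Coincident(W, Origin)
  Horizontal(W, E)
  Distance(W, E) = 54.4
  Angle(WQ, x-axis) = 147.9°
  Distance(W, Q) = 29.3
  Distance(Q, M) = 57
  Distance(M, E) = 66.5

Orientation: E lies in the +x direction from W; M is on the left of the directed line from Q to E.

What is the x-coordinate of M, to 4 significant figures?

16.61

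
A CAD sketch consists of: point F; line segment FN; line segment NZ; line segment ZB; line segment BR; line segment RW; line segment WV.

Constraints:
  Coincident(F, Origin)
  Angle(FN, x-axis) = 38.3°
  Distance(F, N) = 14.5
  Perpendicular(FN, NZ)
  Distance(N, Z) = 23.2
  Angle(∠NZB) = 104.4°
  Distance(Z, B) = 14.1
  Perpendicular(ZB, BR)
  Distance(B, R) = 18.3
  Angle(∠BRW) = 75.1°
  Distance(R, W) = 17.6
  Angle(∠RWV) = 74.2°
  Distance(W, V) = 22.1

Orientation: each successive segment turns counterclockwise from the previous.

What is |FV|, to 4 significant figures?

31.31

F is at the origin; FN runs at 38.3° with length 14.5, so N = (11.38, 8.987). The perpendicularity gives NZ at right angles to FN, so NZ runs at 128.3°; with |NZ| = 23.2, Z = (-3.000, 27.19). ∠NZB = 104.4° gives ZB at -156.1° from the x-axis; with |ZB| = 14.1, B = (-15.89, 21.48). ZB ⟂ BR, so BR runs at -66.10°; with |BR| = 18.3, R = (-8.477, 4.750). ∠BRW = 75.1° gives RW at 38.80° from the x-axis; with |RW| = 17.6, W = (5.240, 15.78). ∠RWV = 74.2° gives WV at 144.6° from the x-axis; with |WV| = 22.1, V = (-12.77, 28.58). Then |FV| = |V − F| = 31.31.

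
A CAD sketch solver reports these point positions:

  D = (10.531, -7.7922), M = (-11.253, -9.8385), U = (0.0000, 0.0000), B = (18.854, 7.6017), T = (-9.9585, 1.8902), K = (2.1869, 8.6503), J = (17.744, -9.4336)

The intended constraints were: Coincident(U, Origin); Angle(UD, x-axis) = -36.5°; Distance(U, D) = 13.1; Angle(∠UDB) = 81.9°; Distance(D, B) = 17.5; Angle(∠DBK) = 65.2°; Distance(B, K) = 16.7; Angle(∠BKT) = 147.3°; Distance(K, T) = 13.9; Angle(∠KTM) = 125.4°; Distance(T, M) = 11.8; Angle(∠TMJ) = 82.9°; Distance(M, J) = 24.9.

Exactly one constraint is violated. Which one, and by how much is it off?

Distance(M, J) = 24.9 — off by 4.10.

U = (0.00, 0.00) ✓; UD at -36.50° ✓; |UD| = 13.10 ✓; ∠UDB = 81.90° ✓; |DB| = 17.50 ✓; ∠DBK = 65.20° ✓; |BK| = 16.70 ✓; ∠BKT = 147.3° ✓; |KT| = 13.90 ✓; ∠KTM = 125.4° ✓; |TM| = 11.80 ✓; ∠TMJ = 82.90° ✓; |MJ| = 29.00 ✗.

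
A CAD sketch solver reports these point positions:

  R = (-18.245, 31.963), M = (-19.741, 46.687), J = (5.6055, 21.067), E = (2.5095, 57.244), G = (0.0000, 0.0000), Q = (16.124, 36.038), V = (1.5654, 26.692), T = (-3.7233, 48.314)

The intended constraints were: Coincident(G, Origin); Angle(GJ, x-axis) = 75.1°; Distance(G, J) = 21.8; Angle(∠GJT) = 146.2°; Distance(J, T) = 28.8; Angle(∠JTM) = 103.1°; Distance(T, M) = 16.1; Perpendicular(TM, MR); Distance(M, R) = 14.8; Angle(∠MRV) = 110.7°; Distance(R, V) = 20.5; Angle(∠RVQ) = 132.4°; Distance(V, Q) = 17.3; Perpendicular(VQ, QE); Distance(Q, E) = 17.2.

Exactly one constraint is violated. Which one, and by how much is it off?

Distance(Q, E) = 17.2 — off by 8.00.

G = (0.00, 0.00) ✓; GJ at 75.10° ✓; |GJ| = 21.80 ✓; ∠GJT = 146.2° ✓; |JT| = 28.80 ✓; ∠JTM = 103.1° ✓; |TM| = 16.10 ✓; ∠(TM, MR) = 90.00° ✓; |MR| = 14.80 ✓; ∠MRV = 110.7° ✓; |RV| = 20.50 ✓; ∠RVQ = 132.4° ✓; |VQ| = 17.30 ✓; ∠(VQ, QE) = 90.00° ✓; |QE| = 25.20 ✗.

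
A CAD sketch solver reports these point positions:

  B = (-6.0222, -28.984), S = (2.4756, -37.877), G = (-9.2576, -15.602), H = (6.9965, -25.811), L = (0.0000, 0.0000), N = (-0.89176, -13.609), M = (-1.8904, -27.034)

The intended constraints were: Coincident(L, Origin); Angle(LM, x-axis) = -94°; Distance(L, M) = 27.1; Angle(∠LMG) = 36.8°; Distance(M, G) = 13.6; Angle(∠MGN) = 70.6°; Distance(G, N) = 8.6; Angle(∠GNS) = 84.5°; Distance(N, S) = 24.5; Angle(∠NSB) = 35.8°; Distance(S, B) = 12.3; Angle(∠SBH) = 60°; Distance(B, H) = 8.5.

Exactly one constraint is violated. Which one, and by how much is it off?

Distance(B, H) = 8.5 — off by 4.90.

L = (0.00, 0.00) ✓; LM at -94.00° ✓; |LM| = 27.10 ✓; ∠LMG = 36.80° ✓; |MG| = 13.60 ✓; ∠MGN = 70.60° ✓; |GN| = 8.600 ✓; ∠GNS = 84.50° ✓; |NS| = 24.50 ✓; ∠NSB = 35.80° ✓; |SB| = 12.30 ✓; ∠SBH = 60.00° ✓; |BH| = 13.40 ✗.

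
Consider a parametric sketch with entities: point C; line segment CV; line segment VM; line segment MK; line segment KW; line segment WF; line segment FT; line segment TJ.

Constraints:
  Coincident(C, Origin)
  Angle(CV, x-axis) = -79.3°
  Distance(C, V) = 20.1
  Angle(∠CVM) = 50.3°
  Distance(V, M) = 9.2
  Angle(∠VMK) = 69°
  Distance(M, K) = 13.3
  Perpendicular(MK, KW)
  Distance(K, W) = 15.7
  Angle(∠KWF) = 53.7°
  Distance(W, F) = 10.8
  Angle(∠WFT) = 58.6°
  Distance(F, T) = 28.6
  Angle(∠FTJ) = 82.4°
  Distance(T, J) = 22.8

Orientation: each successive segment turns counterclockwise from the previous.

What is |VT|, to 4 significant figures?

29.55

C is at the origin; CV runs at -79.3° with length 20.1, so V = (3.732, -19.75). ∠CVM = 50.3° gives VM at 50.40° from the x-axis; with |VM| = 9.2, M = (9.596, -12.66). ∠VMK = 69.0° gives MK at 161.4° from the x-axis; with |MK| = 13.3, K = (-3.009, -8.420). MK ⟂ KW, so KW runs at -108.6°; with |KW| = 15.7, W = (-8.017, -23.30). ∠KWF = 53.7° gives WF at 17.70° from the x-axis; with |WF| = 10.8, F = (2.272, -20.02). ∠WFT = 58.6° gives FT at 139.1° from the x-axis; with |FT| = 28.6, T = (-19.35, -1.290). Then |VT| = |T − V| = 29.55.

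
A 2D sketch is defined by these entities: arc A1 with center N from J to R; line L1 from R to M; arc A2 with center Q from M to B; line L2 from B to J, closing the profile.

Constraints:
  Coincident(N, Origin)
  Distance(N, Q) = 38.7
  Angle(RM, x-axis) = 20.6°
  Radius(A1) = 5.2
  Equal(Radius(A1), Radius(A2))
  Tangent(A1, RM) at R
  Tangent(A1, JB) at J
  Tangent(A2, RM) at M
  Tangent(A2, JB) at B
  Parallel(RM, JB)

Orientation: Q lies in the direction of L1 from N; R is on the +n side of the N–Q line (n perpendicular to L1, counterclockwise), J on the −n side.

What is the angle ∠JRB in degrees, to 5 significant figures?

74.958°

The slot axis is L1's direction at 20.6°, so u = (cos 20.6°, sin 20.6°) = (0.93606, 0.35184) and n = (−sin 20.6°, cos 20.6°) = (-0.35184, 0.93606). N is at the origin and Q lies 38.7 along u from N, so Q = 38.7·u = (36.226, 13.616). Tangency of A1 to both parallel lines with radius 5.2 puts R and J at N ± 5.2·n: R = (-1.8296, 4.8675), J = (1.8296, -4.8675). Equal radii place M and B the same way about Q: M = Q + 5.2·n = (34.396, 18.484), B = Q − 5.2·n = (38.055, 8.7488). Then cos ∠JRB = RJ·RB / (|RJ||RB|), giving 74.958°.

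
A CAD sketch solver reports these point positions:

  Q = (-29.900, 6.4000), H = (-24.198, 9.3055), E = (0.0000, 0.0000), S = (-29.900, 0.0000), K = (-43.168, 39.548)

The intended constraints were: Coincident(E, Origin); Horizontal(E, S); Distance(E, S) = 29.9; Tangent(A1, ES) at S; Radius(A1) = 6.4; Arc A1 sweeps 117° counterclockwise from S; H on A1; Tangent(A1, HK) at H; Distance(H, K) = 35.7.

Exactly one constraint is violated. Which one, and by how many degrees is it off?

Tangent(A1, HK) at H — off by 5.10°.

E = (0.00, 0.00) ✓; E.y = 0.00, S.y = 0.00 ✓; |ES| = 29.90 ✓; ∠(QS, SE) = 90.00° ✓; |QS| = 6.400 ✓; bearing(Q→H) − bearing(Q→S) = 117.0° ✓; |QH| = 6.400 ✓; ∠(QH, HK) = 84.90° ✗; |HK| = 35.70 ✓.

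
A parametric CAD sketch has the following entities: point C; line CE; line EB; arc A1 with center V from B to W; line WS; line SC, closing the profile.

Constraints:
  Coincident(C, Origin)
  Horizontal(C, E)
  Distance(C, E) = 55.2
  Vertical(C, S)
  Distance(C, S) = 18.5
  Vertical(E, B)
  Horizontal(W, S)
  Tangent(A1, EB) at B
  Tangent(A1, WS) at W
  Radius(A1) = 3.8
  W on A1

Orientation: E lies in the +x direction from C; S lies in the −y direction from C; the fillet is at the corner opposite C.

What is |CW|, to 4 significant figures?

54.63

The virtual corner opposite C is at (55.20, -18.50). Tangency of A1 to EB means the radius VB is perpendicular to EB and tangency of A1 to WS means the radius VW is perpendicular to WS, with radius 3.8, so the center V sits 3.8 in from both sides at V = (51.40, -14.70). That places the tangent points at B = (55.20, -14.70) on EB and W = (51.40, -18.50) on WS. Then |CW| = |W − C| = 54.63.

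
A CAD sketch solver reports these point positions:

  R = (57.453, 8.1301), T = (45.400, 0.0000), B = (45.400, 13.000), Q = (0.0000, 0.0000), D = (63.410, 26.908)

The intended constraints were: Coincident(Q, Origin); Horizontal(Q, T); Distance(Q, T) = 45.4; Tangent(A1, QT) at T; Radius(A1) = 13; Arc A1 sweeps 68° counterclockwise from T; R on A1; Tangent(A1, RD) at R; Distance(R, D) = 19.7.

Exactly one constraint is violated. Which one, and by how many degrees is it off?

Tangent(A1, RD) at R — off by 4.40°.

Q = (0.00, 0.00) ✓; Q.y = 0.00, T.y = 0.00 ✓; |QT| = 45.40 ✓; ∠(BT, TQ) = 90.00° ✓; |BT| = 13.00 ✓; bearing(B→R) − bearing(B→T) = 68.00° ✓; |BR| = 13.00 ✓; ∠(BR, RD) = 85.60° ✗; |RD| = 19.70 ✓.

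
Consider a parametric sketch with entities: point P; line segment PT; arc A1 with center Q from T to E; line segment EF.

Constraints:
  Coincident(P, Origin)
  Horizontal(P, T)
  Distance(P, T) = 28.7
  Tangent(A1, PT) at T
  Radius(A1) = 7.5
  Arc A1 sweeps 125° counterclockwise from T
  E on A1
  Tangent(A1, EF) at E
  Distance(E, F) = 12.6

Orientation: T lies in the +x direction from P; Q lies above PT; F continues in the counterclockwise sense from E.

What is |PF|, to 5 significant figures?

35.385

P is at the origin; P and T share the same y with |PT| = 28.7 and T on the +x side, so T = (28.700, 0.0000). Since A1 is tangent to PT there, QT ⟂ PT, so Q = T + (0, 7.5) = (28.700, 7.5000). On A1, T sits at bearing -90° from Q; a 125° counterclockwise sweep puts E at bearing 35°, so E = Q + 7.5·(cos 35°, sin 35°) = (34.844, 11.802). Since A1 is tangent to EF there, QE ⟂ EF, so EF runs along (−sin 35°, cos 35°); with |EF| = 12.6, F = (27.617, 22.123). Then |PF| = |F − P| = 35.385.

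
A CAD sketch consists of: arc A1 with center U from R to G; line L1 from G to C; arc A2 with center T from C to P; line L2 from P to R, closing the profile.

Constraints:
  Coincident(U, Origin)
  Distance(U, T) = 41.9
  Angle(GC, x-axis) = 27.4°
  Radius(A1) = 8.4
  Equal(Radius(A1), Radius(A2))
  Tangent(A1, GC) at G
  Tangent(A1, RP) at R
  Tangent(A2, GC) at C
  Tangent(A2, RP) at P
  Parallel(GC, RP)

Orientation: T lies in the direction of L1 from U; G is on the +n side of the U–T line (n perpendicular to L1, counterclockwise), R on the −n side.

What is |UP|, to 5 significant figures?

42.734

The slot axis is L1's direction at 27.4°, so u = (cos 27.4°, sin 27.4°) = (0.88782, 0.46020) and n = (−sin 27.4°, cos 27.4°) = (-0.46020, 0.88782). U is at the origin and T lies 41.9 along u from U, so T = 41.9·u = (37.199, 19.282). Tangency of A1 to both parallel lines with radius 8.4 puts G and R at U ± 8.4·n: G = (-3.8657, 7.4576), R = (3.8657, -7.4576). Equal radii place C and P the same way about T: C = T + 8.4·n = (33.334, 26.740), P = T − 8.4·n = (41.065, 11.825). Then |UP| = |P − U| = 42.734.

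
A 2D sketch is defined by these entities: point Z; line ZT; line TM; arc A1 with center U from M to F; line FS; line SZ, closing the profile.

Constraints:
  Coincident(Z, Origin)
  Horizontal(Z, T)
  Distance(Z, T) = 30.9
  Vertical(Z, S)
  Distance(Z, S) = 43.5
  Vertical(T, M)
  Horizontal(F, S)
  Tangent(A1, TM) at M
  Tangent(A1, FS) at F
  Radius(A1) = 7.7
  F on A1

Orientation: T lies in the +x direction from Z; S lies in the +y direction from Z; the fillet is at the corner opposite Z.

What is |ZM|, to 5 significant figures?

47.291

Z is at the origin; ZT is horizontal with |ZT| = 30.9 and T on the +x side, so T = (30.900, 0.0000). Z and S share the same x with |ZS| = 43.5 and S on the +y side, so S = (0.0000, 43.500). The virtual corner opposite Z is at (30.900, 43.500). Tangency of A1 to TM means the radius UM is perpendicular to TM and tangency of A1 to FS means the radius UF is perpendicular to FS, with radius 7.7, so the center U sits 7.7 in from both sides at U = (23.200, 35.800). That places the tangent points at M = (30.900, 35.800) on TM and F = (23.200, 43.500) on FS. Then |ZM| = |M − Z| = 47.291.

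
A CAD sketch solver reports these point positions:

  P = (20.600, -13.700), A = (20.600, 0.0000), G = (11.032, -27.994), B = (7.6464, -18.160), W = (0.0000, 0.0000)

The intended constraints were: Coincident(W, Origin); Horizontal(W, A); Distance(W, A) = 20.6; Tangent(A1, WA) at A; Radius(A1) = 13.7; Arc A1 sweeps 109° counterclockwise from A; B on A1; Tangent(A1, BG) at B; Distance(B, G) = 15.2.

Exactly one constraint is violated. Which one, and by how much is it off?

Distance(B, G) = 15.2 — off by 4.80.

W = (0.00, 0.00) ✓; W.y = 0.00, A.y = 0.00 ✓; |WA| = 20.60 ✓; ∠(PA, AW) = 90.00° ✓; |PA| = 13.70 ✓; bearing(P→B) − bearing(P→A) = 109.0° ✓; |PB| = 13.70 ✓; ∠(PB, BG) = 90.00° ✓; |BG| = 10.40 ✗.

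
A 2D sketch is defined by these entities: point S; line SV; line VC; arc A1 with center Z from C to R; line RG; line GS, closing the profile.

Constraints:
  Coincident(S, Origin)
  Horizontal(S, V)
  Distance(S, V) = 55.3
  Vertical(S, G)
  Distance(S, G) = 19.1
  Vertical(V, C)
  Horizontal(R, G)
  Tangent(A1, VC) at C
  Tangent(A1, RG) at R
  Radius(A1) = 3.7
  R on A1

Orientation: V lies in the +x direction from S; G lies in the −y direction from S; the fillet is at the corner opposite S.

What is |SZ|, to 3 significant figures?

53.8

S is at the origin; SV is horizontal with |SV| = 55.3 and V on the +x side, so V = (55.3, 0.00). SG is vertical with |SG| = 19.1 and G on the −y side, so G = (0.00, -19.1). The virtual corner opposite S is at (55.3, -19.1). A1 meets VC tangentially, so ZC is at right angles to VC and A1 meets RG tangentially, so ZR is at right angles to RG, with radius 3.7, so the center Z sits 3.7 in from both sides at Z = (51.6, -15.4). Then |SZ| = |Z − S| = 53.8.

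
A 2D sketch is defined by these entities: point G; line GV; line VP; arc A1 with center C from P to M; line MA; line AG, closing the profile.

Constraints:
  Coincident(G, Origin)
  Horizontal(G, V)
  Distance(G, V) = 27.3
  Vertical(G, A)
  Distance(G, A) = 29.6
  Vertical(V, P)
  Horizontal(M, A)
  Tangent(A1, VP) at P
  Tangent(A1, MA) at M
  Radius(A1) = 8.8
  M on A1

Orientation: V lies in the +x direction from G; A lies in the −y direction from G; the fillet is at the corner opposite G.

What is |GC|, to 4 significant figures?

27.84

G is at the origin; GV is horizontal with |GV| = 27.3 and V on the +x side, so V = (27.30, 0.000). G and A share the same x with |GA| = 29.6 and A on the −y side, so A = (0.000, -29.60). The virtual corner opposite G is at (27.30, -29.60). Tangency of A1 to VP means the radius CP is perpendicular to VP and since A1 is tangent to MA there, CM ⟂ MA, with radius 8.8, so the center C sits 8.8 in from both sides at C = (18.50, -20.80). Then |GC| = |C − G| = 27.84.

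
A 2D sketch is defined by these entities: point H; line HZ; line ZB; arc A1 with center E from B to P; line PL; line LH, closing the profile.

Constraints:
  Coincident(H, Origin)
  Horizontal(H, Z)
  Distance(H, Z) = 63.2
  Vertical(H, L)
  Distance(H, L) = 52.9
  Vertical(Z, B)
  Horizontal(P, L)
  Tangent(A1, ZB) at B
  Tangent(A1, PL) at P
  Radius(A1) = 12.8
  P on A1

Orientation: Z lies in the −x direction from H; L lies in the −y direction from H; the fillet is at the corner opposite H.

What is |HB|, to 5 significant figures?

74.848

H is at the origin; H and Z share the same y with |HZ| = 63.2 and Z on the −x side, so Z = (-63.200, 0.0000). HL is vertical with |HL| = 52.9 and L on the −y side, so L = (0.0000, -52.900). The virtual corner opposite H is at (-63.200, -52.900). Since A1 is tangent to ZB there, EB ⟂ ZB and A1 meets PL tangentially, so EP is at right angles to PL, with radius 12.8, so the center E sits 12.8 in from both sides at E = (-50.400, -40.100). That places the tangent points at B = (-63.200, -40.100) on ZB and P = (-50.400, -52.900) on PL. Then |HB| = |B − H| = 74.848.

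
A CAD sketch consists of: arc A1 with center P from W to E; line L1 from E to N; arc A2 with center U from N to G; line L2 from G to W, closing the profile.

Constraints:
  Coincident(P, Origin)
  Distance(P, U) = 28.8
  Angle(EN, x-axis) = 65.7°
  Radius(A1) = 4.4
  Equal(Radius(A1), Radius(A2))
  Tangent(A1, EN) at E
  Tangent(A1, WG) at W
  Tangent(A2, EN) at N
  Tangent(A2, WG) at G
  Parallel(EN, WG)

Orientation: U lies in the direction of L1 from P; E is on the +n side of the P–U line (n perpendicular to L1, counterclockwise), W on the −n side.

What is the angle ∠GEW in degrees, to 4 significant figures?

73.01°

The slot axis is L1's direction at 65.7°, so u = (cos 65.7°, sin 65.7°) = (0.4115, 0.9114) and n = (−sin 65.7°, cos 65.7°) = (-0.9114, 0.4115). P is at the origin and U lies 28.8 along u from P, so U = 28.8·u = (11.85, 26.25). Tangency of A1 to both parallel lines with radius 4.4 puts E and W at P ± 4.4·n: E = (-4.010, 1.811), W = (4.010, -1.811). Equal radii place N and G the same way about U: N = U + 4.4·n = (7.841, 28.06), G = U − 4.4·n = (15.86, 24.44). Then cos ∠GEW = EG·EW / (|EG||EW|), giving 73.01°.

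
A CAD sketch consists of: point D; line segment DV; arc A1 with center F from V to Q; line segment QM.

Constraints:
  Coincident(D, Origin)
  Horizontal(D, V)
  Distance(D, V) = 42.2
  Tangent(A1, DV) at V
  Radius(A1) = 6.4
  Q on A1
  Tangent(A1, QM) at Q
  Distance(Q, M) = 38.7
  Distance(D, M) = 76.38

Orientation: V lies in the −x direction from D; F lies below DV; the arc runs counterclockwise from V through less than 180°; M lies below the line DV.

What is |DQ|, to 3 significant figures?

47.9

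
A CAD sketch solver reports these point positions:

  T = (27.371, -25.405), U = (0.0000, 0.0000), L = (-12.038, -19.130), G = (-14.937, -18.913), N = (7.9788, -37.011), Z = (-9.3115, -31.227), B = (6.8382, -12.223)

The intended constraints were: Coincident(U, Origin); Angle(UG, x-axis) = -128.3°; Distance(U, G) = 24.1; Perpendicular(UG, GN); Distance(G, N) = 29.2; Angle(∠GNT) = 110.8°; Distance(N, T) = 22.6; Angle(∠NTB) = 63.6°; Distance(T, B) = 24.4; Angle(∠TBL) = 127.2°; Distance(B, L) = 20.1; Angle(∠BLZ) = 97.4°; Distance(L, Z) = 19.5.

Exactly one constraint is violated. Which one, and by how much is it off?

Distance(L, Z) = 19.5 — off by 7.10.

U = (0.00, 0.00) ✓; UG at -128.3° ✓; |UG| = 24.10 ✓; ∠(UG, GN) = 90.00° ✓; |GN| = 29.20 ✓; ∠GNT = 110.8° ✓; |NT| = 22.60 ✓; ∠NTB = 63.60° ✓; |TB| = 24.40 ✓; ∠TBL = 127.2° ✓; |BL| = 20.10 ✓; ∠BLZ = 97.40° ✓; |LZ| = 12.40 ✗.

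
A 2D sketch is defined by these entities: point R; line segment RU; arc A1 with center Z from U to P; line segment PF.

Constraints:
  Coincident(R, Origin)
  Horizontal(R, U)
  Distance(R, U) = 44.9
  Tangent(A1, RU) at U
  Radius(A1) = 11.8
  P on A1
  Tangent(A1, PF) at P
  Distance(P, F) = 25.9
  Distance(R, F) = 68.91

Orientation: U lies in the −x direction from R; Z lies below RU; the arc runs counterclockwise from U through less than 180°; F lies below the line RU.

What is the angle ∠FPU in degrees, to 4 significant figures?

136.6°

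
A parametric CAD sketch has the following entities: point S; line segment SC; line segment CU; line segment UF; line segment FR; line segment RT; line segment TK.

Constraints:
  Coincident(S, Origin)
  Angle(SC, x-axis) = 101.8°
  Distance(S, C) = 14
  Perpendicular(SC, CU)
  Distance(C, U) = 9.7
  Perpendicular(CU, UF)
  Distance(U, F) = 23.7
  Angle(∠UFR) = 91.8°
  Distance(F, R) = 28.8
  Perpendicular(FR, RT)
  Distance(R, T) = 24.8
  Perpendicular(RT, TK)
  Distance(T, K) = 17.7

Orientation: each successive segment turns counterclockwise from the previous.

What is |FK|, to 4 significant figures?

27.17

S is at the origin; SC runs at 101.8° with length 14.0, so C = (-2.863, 13.70). SC ⟂ CU, so CU runs at -168.2°; with |CU| = 9.7, U = (-12.36, 11.72). CU ⟂ UF, so UF runs at -78.20°; with |UF| = 23.7, F = (-7.511, -11.48). ∠UFR = 91.8° gives FR at 10.00° from the x-axis; with |FR| = 28.8, R = (20.85, -6.478). FR is perpendicular to RT, so RT runs at 100.0°; with |RT| = 24.8, T = (16.54, 17.95). RT ⟂ TK, so TK runs at -170.0°; with |TK| = 17.7, K = (-0.8865, 14.87). Then |FK| = |K − F| = 27.17.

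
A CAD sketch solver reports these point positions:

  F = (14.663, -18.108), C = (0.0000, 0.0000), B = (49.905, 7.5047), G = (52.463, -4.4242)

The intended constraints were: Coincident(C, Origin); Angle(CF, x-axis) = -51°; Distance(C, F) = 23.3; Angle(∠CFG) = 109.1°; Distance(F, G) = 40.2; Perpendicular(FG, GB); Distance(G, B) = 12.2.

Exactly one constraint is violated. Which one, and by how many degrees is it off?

Perpendicular(FG, GB) — off by 7.80°.

C = (0.00, 0.00) ✓; CF at -51.00° ✓; |CF| = 23.30 ✓; ∠CFG = 109.1° ✓; |FG| = 40.20 ✓; ∠(FG, GB) = 82.20° ✗; |GB| = 12.20 ✓.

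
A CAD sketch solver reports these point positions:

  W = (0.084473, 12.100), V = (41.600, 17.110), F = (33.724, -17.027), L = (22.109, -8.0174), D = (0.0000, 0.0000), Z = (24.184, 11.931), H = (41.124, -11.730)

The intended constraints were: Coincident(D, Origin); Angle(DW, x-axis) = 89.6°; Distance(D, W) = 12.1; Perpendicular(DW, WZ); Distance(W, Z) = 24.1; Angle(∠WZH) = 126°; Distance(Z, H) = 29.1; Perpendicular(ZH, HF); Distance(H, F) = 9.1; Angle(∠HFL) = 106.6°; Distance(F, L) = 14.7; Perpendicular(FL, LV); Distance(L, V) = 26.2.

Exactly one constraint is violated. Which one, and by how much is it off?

Distance(L, V) = 26.2 — off by 5.60.

D = (0.00, 0.00) ✓; DW at 89.60° ✓; |DW| = 12.10 ✓; ∠(DW, WZ) = 90.00° ✓; |WZ| = 24.10 ✓; ∠WZH = 126.0° ✓; |ZH| = 29.10 ✓; ∠(ZH, HF) = 90.01° ✓; |HF| = 9.100 ✓; ∠HFL = 106.6° ✓; |FL| = 14.70 ✓; ∠(FL, LV) = 90.00° ✓; |LV| = 31.80 ✗.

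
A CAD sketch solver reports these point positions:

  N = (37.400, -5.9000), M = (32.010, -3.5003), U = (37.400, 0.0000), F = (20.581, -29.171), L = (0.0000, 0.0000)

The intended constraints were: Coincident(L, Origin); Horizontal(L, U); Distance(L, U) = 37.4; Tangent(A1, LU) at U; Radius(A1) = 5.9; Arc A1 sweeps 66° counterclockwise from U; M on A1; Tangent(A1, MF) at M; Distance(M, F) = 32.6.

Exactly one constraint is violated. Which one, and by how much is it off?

Distance(M, F) = 32.6 — off by 4.50.

L = (0.00, 0.00) ✓; L.y = 0.00, U.y = 0.00 ✓; |LU| = 37.40 ✓; ∠(NU, UL) = 90.00° ✓; |NU| = 5.900 ✓; bearing(N→M) − bearing(N→U) = 66.00° ✓; |NM| = 5.900 ✓; ∠(NM, MF) = 90.00° ✓; |MF| = 28.10 ✗.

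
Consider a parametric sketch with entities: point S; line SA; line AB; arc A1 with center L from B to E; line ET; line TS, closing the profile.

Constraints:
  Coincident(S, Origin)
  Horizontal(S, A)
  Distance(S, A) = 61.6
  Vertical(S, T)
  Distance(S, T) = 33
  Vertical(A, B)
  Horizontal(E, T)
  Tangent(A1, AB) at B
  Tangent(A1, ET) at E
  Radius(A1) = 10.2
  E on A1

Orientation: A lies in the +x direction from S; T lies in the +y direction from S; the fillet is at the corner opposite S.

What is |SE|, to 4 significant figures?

61.08

The virtual corner opposite S is at (61.60, 33.00). The tangent condition forces LB to be normal to AB and the tangent condition forces LE to be normal to ET, with radius 10.2, so the center L sits 10.2 in from both sides at L = (51.40, 22.80). That places the tangent points at B = (61.60, 22.80) on AB and E = (51.40, 33.00) on ET. Then |SE| = |E − S| = 61.08.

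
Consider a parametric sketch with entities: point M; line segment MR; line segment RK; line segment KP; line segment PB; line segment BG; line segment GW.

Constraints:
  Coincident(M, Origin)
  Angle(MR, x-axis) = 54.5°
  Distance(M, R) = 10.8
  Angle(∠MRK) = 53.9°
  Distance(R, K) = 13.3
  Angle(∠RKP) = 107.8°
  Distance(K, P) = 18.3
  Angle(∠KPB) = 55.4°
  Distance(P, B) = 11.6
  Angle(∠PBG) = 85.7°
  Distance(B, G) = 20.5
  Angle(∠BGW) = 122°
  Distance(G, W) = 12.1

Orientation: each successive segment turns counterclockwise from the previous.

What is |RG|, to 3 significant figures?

16.0

∠KPB = 55.4° gives PB at 17.4° from the x-axis; with |PB| = 11.6, B = (-1.37, -5.36). ∠PBG = 85.7° gives BG at 112° from the x-axis; with |BG| = 20.5, G = (-8.95, 13.7). Then |RG| = |G − R| = 16.0.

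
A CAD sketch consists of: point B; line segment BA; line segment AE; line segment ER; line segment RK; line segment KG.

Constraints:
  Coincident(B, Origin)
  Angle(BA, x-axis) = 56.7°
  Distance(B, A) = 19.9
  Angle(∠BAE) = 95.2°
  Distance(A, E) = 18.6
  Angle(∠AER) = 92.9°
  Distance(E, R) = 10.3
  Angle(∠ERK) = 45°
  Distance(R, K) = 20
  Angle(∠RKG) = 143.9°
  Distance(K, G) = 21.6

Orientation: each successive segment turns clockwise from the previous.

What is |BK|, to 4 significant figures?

23.73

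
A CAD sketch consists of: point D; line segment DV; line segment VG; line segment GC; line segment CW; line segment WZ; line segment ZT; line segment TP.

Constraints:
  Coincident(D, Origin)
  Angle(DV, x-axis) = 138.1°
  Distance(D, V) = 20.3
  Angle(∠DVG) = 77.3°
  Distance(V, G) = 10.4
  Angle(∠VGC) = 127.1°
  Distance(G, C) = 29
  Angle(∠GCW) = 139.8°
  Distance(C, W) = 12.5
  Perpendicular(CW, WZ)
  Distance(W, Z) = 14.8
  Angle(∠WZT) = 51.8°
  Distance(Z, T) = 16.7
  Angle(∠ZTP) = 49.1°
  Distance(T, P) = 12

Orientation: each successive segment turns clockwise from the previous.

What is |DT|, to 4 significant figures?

19.16

D is at the origin; DV runs at 138.1° with length 20.3, so V = (-15.11, 13.56). ∠DVG = 77.3° gives VG at 35.40° from the x-axis; with |VG| = 10.4, G = (-6.632, 19.58). ∠VGC = 127.1° gives GC at -17.50° from the x-axis; with |GC| = 29.0, C = (21.03, 10.86). ∠GCW = 139.8° gives CW at -57.70° from the x-axis; with |CW| = 12.5, W = (27.71, 0.2953). CW ⟂ WZ, so WZ runs at -147.7°; with |WZ| = 14.8, Z = (15.20, -7.613). ∠WZT = 51.8° gives ZT at 84.10° from the x-axis; with |ZT| = 16.7, T = (16.91, 8.998). Then |DT| = |T − D| = 19.16.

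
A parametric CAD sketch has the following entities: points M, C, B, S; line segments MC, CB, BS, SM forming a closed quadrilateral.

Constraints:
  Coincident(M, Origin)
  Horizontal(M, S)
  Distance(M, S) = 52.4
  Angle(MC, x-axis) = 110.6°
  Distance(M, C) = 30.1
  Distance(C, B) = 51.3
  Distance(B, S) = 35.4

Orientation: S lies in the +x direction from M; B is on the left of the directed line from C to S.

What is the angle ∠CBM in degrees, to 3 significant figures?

33.7°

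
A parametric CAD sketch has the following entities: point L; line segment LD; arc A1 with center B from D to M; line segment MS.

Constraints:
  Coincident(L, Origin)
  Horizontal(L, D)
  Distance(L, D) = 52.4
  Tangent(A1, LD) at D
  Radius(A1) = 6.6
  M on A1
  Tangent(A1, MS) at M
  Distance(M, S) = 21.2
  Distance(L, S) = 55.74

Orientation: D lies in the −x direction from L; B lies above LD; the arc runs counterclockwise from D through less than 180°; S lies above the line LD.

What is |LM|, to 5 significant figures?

46.407

L is at the origin; LD is horizontal with |LD| = 52.4 and D on the −x side, so D = (-52.400, 0.0000). Since A1 is tangent to LD there, BD ⟂ LD, so B = D + (0, 6.6) = (-52.400, 6.6000). Since BM ⟂ MS (tangency), |BS| = √(6.6² + 21.2²) = 22.204 regardless of where M sits on A1. So S lies on both circle(L, 55.74) and circle(B, 22.204); the above-LD intersection is S = (-47.986, 28.360). M is the foot of the tangent from S: M = (-45.834, 7.2699).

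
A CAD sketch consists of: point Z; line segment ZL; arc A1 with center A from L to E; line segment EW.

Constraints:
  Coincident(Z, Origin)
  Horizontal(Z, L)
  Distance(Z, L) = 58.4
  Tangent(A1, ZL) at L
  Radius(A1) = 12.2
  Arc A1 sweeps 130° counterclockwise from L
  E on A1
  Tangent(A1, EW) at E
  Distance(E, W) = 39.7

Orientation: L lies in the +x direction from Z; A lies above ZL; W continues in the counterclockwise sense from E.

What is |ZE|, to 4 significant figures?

70.65

Tangency of A1 to ZL means the radius AL is perpendicular to ZL, so A = L + (0, 12.2) = (58.40, 12.20). On A1, L sits at bearing -90° from A; a 130° counterclockwise sweep puts E at bearing 40°, so E = A + 12.2·(cos 40°, sin 40°) = (67.75, 20.04). Then |ZE| = |E − Z| = 70.65.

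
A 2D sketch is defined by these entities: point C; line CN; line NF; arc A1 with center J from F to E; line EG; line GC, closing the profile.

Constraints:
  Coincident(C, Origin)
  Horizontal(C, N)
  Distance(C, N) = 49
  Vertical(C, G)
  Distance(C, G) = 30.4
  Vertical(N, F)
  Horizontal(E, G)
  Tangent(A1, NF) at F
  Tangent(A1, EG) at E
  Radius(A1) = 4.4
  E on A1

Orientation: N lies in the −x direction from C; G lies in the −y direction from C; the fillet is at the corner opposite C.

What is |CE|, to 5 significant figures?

53.975

C is at the origin; CN is horizontal with |CN| = 49.0 and N on the −x side, so N = (-49.000, 0.0000). C and G share the same x with |CG| = 30.4 and G on the −y side, so G = (0.0000, -30.400). The virtual corner opposite C is at (-49.000, -30.400). A1 meets NF tangentially, so JF is at right angles to NF and A1 meets EG tangentially, so JE is at right angles to EG, with radius 4.4, so the center J sits 4.4 in from both sides at J = (-44.600, -26.000). That places the tangent points at F = (-49.000, -26.000) on NF and E = (-44.600, -30.400) on EG. Then |CE| = |E − C| = 53.975.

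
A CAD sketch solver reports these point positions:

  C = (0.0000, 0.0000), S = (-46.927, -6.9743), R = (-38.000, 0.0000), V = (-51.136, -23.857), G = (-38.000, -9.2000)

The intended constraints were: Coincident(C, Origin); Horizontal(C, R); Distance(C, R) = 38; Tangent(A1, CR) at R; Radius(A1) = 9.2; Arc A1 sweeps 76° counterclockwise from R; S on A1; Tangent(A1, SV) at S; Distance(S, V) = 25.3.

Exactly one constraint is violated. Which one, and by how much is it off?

Distance(S, V) = 25.3 — off by 7.90.

C = (0.00, 0.00) ✓; C.y = 0.00, R.y = 0.00 ✓; |CR| = 38.00 ✓; ∠(GR, RC) = 90.00° ✓; |GR| = 9.200 ✓; bearing(G→S) − bearing(G→R) = 76.00° ✓; |GS| = 9.200 ✓; ∠(GS, SV) = 90.00° ✓; |SV| = 17.40 ✗.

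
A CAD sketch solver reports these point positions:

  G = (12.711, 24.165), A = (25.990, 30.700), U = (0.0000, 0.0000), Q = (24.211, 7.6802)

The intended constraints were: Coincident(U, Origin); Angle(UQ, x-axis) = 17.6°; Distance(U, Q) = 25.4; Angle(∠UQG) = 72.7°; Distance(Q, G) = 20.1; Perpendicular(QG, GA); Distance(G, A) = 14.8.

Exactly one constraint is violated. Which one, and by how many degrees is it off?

Perpendicular(QG, GA) — off by 8.70°.

U = (0.00, 0.00) ✓; UQ at 17.60° ✓; |UQ| = 25.40 ✓; ∠UQG = 72.70° ✓; |QG| = 20.10 ✓; ∠(QG, GA) = 98.70° ✗; |GA| = 14.80 ✓.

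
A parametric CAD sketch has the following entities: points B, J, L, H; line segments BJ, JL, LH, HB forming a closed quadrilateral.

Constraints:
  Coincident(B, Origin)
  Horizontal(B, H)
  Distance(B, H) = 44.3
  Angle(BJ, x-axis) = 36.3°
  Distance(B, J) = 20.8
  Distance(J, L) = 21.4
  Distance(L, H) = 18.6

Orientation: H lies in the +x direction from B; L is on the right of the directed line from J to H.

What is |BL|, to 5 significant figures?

27.671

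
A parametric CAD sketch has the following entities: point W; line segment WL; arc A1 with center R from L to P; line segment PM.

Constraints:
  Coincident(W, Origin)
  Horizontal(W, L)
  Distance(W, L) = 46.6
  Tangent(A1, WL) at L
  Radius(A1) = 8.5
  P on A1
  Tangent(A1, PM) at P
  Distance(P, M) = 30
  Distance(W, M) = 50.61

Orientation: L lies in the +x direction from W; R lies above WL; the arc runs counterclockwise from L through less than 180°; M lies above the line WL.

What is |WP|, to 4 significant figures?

54.98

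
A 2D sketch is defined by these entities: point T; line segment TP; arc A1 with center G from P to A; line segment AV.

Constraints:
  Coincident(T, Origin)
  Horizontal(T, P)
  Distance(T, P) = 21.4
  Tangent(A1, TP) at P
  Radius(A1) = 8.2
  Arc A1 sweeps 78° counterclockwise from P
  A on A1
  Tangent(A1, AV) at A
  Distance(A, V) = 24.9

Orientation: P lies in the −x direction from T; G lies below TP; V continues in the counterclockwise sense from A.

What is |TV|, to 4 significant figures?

46.36

T is at the origin; T and P share the same y with |TP| = 21.4 and P on the −x side, so P = (-21.40, 0.000). Tangency of A1 to TP means the radius GP is perpendicular to TP, so G = P + (0, -8.2) = (-21.40, -8.200). On A1, P sits at bearing 90° from G; a 78° counterclockwise sweep puts A at bearing 168°, so A = G + 8.2·(cos 168°, sin 168°) = (-29.42, -6.495). A1 meets AV tangentially, so GA is at right angles to AV, so AV runs along (−sin 168°, cos 168°); with |AV| = 24.9, V = (-34.60, -30.85). Then |TV| = |V − T| = 46.36.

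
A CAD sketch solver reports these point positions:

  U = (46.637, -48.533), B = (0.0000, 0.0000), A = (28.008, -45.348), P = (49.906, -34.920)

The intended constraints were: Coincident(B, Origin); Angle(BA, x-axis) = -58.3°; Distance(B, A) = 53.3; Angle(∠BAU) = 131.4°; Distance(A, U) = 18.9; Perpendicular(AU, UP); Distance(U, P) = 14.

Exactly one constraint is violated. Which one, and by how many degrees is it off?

Perpendicular(AU, UP) — off by 3.80°.

B = (0.00, 0.00) ✓; BA at -58.30° ✓; |BA| = 53.30 ✓; ∠BAU = 131.4° ✓; |AU| = 18.90 ✓; ∠(AU, UP) = 86.20° ✗; |UP| = 14.00 ✓.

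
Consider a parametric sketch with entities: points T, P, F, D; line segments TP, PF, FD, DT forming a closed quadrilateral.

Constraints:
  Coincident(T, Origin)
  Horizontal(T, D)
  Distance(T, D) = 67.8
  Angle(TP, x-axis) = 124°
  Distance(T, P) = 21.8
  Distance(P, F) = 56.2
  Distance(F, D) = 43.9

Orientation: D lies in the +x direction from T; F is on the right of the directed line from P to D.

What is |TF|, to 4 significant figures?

35.29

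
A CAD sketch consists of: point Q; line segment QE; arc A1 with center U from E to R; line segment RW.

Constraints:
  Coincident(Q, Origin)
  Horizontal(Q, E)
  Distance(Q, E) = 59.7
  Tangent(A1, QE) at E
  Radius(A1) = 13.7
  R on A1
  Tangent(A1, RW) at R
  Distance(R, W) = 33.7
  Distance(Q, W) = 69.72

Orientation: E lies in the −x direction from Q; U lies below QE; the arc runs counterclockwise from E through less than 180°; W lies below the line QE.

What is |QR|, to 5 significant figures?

73.905

Q is at the origin; QE is horizontal with |QE| = 59.7 and E on the −x side, so E = (-59.700, 0.0000). A1 meets QE tangentially, so UE is at right angles to QE, so U = E + (0, -13.7) = (-59.700, -13.700). Since UR ⟂ RW (tangency), |UW| = √(13.7² + 33.7²) = 36.378 regardless of where R sits on A1. So W lies on both circle(Q, 69.72) and circle(U, 36.378); the below-QE intersection is W = (-49.868, -48.724). R is the foot of the tangent from W: R = (-70.525, -22.098).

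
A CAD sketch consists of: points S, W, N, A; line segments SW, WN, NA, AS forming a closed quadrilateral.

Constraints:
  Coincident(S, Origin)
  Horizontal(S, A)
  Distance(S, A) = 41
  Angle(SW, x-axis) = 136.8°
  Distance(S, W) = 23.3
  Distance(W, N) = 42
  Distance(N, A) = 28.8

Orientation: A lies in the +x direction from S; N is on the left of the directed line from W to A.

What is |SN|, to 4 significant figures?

33.82

S is at the origin; SA is horizontal with |SA| = 41.0 and A in +x, so A = (41.0, 0). SW runs at 136.8° with |SW| = 23.3, so W = (-16.98, 15.95). N is determined by |WN| = 42.0 and |NA| = 28.8 together: it lies at the intersection of circle(W, 42.0) and circle(A, 28.8). With |WA| = 60.14, the foot of the radical line on WA is 37.84 from W and the perpendicular offset is √(42.0² − 37.84²) = 18.23. Taking the left-of-WA solution: N = (24.33, 23.49).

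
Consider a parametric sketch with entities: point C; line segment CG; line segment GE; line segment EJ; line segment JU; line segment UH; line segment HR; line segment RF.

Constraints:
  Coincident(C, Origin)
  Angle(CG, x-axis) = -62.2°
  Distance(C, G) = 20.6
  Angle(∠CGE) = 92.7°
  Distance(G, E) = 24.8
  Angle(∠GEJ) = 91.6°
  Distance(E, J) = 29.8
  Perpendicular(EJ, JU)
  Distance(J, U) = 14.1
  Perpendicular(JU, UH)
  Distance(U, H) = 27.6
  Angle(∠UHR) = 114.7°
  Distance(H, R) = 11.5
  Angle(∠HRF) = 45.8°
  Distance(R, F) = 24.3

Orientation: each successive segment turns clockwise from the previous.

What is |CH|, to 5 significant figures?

21.476

EJ is perpendicular to JU, so JU runs at 32.100°; with |JU| = 14.1, U = (-15.652, 1.9276). The perpendicularity gives UH at right angles to JU, so UH runs at -57.900°; with |UH| = 27.6, H = (-0.98550, -21.453). Then |CH| = |H − C| = 21.476.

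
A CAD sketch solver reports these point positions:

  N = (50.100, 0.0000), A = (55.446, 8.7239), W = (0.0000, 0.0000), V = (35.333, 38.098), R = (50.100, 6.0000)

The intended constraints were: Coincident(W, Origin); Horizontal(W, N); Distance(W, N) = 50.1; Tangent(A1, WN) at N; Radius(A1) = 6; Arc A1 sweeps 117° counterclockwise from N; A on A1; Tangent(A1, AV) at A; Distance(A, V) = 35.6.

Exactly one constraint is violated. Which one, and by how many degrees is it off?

Tangent(A1, AV) at A — off by 7.40°.

W = (0.00, 0.00) ✓; W.y = 0.00, N.y = 0.00 ✓; |WN| = 50.10 ✓; ∠(RN, NW) = 90.00° ✓; |RN| = 6.000 ✓; bearing(R→A) − bearing(R→N) = 117.0° ✓; |RA| = 6.000 ✓; ∠(RA, AV) = 82.60° ✗; |AV| = 35.60 ✓.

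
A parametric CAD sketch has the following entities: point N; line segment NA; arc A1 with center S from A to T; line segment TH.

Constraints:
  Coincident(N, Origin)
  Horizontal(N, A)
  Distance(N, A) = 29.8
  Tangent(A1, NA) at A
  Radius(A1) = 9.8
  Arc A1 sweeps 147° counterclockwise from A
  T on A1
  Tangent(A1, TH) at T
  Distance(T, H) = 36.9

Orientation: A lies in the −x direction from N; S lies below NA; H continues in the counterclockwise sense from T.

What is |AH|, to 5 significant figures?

45.920

On A1, A sits at bearing 90° from S; a 147° counterclockwise sweep puts T at bearing 237°, so T = S + 9.8·(cos 237°, sin 237°) = (-35.137, -18.019). The tangent condition forces ST to be normal to TH, so TH runs along (−sin 237°, cos 237°); with |TH| = 36.9, H = (-4.1905, -38.116). Then |AH| = |H − A| = 45.920.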